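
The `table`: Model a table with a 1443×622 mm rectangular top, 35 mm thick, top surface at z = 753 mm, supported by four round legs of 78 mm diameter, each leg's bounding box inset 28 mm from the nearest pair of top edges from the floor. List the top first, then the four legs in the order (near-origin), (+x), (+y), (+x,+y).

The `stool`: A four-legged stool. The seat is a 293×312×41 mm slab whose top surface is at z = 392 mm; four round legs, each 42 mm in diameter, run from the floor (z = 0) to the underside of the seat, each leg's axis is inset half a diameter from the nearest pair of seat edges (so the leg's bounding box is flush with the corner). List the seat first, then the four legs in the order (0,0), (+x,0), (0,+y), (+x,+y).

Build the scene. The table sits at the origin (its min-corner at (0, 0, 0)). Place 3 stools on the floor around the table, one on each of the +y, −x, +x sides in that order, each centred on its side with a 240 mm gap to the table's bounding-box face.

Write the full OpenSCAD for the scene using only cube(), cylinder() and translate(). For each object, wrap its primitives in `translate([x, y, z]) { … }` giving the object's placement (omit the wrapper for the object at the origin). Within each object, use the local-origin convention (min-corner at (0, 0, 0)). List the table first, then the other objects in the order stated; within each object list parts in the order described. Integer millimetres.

translate([0, 0, 718]) cube([1443, 622, 35]);
translate([67, 67, 0]) cylinder(h = 718, r = 39);
translate([1376, 67, 0]) cylinder(h = 718, r = 39);
translate([67, 555, 0]) cylinder(h = 718, r = 39);
translate([1376, 555, 0]) cylinder(h = 718, r = 39);
translate([575, 862, 0]) {
  translate([0, 0, 351]) cube([293, 312, 41]);
  translate([21, 21, 0]) cylinder(h = 351, r = 21);
  translate([272, 21, 0]) cylinder(h = 351, r = 21);
  translate([21, 291, 0]) cylinder(h = 351, r = 21);
  translate([272, 291, 0]) cylinder(h = 351, r = 21);
}
translate([-533, 155, 0]) {
  translate([0, 0, 351]) cube([293, 312, 41]);
  translate([21, 21, 0]) cylinder(h = 351, r = 21);
  translate([272, 21, 0]) cylinder(h = 351, r = 21);
  translate([21, 291, 0]) cylinder(h = 351, r = 21);
  translate([272, 291, 0]) cylinder(h = 351, r = 21);
}
translate([1683, 155, 0]) {
  translate([0, 0, 351]) cube([293, 312, 41]);
  translate([21, 21, 0]) cylinder(h = 351, r = 21);
  translate([272, 21, 0]) cylinder(h = 351, r = 21);
  translate([21, 291, 0]) cylinder(h = 351, r = 21);
  translate([272, 291, 0]) cylinder(h = 351, r = 21);
}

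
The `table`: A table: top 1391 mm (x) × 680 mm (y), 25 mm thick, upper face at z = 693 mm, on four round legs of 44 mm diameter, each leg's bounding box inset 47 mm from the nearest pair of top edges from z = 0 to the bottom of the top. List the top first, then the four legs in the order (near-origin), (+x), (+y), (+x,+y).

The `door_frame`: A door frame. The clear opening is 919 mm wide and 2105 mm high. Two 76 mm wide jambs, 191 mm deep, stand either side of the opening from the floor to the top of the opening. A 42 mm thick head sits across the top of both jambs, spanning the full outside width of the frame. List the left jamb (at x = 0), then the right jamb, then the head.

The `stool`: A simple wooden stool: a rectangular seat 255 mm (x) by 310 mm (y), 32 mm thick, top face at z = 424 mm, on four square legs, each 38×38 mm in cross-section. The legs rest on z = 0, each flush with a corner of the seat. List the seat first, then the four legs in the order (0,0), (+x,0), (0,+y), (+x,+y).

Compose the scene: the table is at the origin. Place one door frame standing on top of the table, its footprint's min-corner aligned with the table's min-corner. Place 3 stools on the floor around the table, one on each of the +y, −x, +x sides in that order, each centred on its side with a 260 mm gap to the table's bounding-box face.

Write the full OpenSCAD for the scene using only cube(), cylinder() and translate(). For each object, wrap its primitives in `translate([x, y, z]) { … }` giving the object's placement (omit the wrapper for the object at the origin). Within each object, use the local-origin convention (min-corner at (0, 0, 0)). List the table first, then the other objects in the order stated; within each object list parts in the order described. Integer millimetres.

translate([0, 0, 668]) cube([1391, 680, 25]);
translate([69, 69, 0]) cylinder(h = 668, r = 22);
translate([1322, 69, 0]) cylinder(h = 668, r = 22);
translate([69, 611, 0]) cylinder(h = 668, r = 22);
translate([1322, 611, 0]) cylinder(h = 668, r = 22);
translate([0, 0, 693]) {
  cube([76, 191, 2105]);
  translate([995, 0, 0]) cube([76, 191, 2105]);
  translate([0, 0, 2105]) cube([1071, 191, 42]);
}
translate([568, 940, 0]) {
  translate([0, 0, 392]) cube([255, 310, 32]);
  cube([38, 38, 392]);
  translate([217, 0, 0]) cube([38, 38, 392]);
  translate([0, 272, 0]) cube([38, 38, 392]);
  translate([217, 272, 0]) cube([38, 38, 392]);
}
translate([-515, 185, 0]) {
  translate([0, 0, 392]) cube([255, 310, 32]);
  cube([38, 38, 392]);
  translate([217, 0, 0]) cube([38, 38, 392]);
  translate([0, 272, 0]) cube([38, 38, 392]);
  translate([217, 272, 0]) cube([38, 38, 392]);
}
translate([1651, 185, 0]) {
  translate([0, 0, 392]) cube([255, 310, 32]);
  cube([38, 38, 392]);
  translate([217, 0, 0]) cube([38, 38, 392]);
  translate([0, 272, 0]) cube([38, 38, 392]);
  translate([217, 272, 0]) cube([38, 38, 392]);
}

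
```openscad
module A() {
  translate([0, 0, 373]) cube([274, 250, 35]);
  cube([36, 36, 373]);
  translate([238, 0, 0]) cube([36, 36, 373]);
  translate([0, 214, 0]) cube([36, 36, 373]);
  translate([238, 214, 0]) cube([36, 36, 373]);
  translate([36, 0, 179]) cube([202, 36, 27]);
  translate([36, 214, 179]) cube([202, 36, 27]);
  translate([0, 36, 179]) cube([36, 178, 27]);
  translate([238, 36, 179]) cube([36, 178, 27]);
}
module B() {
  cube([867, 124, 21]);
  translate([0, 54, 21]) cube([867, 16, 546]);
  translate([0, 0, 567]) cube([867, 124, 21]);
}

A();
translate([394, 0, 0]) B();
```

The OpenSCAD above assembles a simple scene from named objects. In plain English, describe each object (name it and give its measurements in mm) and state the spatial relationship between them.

A is a simple wooden stool: a rectangular seat 274 mm (x) by 250 mm (y), 35 mm thick, top face at z = 408 mm, on four square legs, each 36×36 mm in cross-section. The legs rest on z = 0, each flush with a corner of the seat. Four stretchers, 36 mm wide and 27 mm tall, connect adjacent legs with their undersides at z = 179 mm, each running between the inner faces of the legs it joins and aligned with the legs' outer faces on the other axis.

B is an I-beam lying along x, 867 mm long. Overall section height 588 mm. Two flanges 124 mm wide (y) and 21 mm thick, one on the floor and one at the top; a web 16 mm thick runs between them, centred on the flange width.

The I-beam is on the floor beside the stool on its +x side.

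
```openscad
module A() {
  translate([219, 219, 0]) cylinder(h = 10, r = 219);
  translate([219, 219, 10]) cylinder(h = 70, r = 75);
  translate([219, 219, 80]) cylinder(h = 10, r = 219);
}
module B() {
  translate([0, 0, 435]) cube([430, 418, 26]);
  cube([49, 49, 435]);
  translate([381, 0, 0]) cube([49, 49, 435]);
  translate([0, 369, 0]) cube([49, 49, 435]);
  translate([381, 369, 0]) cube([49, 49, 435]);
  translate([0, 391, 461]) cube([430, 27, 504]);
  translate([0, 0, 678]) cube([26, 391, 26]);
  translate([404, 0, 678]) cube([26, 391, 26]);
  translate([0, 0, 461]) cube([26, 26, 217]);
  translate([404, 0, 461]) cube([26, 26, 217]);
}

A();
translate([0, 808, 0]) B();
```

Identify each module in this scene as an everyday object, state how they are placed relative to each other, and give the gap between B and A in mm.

The chair's nearest face is 370 mm from the spool's +y face.

A is a spool. B is a chair. The chair is on the floor beside the spool on its +y side. The gap between the chair and the spool is 370 mm.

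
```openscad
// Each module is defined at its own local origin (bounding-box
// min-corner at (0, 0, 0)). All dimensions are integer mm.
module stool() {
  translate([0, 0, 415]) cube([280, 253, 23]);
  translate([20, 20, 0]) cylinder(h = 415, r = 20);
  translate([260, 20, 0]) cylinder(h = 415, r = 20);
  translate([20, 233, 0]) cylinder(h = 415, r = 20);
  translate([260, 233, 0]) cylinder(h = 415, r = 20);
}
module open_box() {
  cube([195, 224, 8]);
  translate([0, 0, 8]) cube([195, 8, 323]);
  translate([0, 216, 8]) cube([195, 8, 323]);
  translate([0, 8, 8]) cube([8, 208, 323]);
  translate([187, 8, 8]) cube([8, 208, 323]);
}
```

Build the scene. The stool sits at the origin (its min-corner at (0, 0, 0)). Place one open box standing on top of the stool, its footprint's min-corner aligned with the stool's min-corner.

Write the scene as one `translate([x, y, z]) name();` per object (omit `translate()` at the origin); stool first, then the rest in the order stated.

stool();
translate([0, 0, 438]) open_box();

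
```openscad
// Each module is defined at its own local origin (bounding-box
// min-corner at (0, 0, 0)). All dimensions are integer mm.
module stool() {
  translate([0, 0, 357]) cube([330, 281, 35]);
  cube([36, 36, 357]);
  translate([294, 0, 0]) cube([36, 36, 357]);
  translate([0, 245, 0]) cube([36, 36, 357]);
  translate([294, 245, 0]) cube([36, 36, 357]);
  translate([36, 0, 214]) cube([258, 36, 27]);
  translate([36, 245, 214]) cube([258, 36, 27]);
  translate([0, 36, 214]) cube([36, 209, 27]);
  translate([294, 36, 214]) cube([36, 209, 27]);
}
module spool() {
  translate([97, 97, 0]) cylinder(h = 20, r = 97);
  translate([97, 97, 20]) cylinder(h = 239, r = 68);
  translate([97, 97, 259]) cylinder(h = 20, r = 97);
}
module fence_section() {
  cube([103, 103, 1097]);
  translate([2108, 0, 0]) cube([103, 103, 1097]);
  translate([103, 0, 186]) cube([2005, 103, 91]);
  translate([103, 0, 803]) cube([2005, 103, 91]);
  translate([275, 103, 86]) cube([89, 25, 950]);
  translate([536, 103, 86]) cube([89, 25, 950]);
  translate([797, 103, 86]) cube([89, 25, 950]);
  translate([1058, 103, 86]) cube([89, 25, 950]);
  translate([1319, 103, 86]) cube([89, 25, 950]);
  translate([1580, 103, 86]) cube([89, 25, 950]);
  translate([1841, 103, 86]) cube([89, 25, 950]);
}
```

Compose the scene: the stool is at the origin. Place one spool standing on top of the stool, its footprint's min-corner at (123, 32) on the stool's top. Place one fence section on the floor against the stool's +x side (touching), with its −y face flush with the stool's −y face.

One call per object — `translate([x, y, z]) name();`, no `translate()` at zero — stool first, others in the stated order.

stool();
translate([123, 32, 392]) spool();
translate([330, 0, 0]) fence_section();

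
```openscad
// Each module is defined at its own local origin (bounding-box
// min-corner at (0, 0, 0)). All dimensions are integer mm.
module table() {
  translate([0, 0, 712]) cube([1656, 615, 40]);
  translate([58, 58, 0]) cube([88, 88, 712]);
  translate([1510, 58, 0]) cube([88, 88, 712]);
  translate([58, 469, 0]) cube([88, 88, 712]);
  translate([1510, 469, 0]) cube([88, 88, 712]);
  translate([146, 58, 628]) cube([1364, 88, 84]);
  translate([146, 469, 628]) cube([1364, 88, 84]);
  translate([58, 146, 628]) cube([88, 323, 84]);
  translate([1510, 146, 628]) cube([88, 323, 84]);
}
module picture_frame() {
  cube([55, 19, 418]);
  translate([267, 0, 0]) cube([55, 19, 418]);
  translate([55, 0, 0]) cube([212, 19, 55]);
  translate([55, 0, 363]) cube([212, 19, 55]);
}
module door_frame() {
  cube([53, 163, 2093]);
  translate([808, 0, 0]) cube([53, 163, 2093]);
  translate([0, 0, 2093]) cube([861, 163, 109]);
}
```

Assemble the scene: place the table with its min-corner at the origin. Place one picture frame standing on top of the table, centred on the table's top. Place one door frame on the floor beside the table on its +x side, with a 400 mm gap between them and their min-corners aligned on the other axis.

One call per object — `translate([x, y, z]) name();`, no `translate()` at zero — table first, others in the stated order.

table();
translate([667, 298, 752]) picture_frame();
translate([2056, 0, 0]) door_frame();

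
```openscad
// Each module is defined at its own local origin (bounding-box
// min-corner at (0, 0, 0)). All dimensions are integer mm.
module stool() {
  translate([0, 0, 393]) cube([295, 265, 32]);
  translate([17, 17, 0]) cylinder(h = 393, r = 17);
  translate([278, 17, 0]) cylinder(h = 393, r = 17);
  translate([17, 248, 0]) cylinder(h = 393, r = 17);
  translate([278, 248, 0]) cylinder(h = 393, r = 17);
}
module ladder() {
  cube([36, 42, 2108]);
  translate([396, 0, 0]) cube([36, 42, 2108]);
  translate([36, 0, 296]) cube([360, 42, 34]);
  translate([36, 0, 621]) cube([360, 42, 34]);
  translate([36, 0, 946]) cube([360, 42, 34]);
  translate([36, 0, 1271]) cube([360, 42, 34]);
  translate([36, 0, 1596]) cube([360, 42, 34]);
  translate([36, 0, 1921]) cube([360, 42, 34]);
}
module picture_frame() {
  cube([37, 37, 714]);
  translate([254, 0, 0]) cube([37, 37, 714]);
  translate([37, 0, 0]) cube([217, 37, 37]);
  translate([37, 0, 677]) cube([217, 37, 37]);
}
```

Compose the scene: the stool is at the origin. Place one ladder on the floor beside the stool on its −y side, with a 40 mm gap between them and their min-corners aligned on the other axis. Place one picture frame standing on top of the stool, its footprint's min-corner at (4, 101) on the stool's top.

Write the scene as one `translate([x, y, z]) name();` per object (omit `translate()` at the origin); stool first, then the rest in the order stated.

stool();
translate([0, -82, 0]) ladder();
translate([4, 101, 425]) picture_frame();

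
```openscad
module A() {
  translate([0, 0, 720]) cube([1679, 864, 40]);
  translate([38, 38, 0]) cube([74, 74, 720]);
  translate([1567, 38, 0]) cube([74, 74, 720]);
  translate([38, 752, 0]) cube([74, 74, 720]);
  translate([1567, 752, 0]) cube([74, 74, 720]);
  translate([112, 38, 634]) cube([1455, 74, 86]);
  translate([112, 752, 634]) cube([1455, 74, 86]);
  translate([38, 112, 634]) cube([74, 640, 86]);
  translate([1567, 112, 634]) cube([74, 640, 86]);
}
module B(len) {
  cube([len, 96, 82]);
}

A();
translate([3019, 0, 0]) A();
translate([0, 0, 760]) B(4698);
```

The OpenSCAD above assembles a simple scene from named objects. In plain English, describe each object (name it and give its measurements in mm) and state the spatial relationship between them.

A is a table with a 1679×864 mm rectangular top, 40 mm thick, top surface at z = 760 mm, supported by four 74×74 mm square legs, each inset 38 mm from the nearest pair of top edges, running from the floor. Four apron rails, 74 mm thick and 86 mm tall, run between adjacent legs with their top edges flush with the underside of the top and their outer faces flush with the legs' outer faces.

B is a rectangular beam 4698 mm long (x), 96 mm deep (y), 82 mm thick (z).

The beam spans the tops of two tables placed 1340 mm apart, resting at z = 760 mm.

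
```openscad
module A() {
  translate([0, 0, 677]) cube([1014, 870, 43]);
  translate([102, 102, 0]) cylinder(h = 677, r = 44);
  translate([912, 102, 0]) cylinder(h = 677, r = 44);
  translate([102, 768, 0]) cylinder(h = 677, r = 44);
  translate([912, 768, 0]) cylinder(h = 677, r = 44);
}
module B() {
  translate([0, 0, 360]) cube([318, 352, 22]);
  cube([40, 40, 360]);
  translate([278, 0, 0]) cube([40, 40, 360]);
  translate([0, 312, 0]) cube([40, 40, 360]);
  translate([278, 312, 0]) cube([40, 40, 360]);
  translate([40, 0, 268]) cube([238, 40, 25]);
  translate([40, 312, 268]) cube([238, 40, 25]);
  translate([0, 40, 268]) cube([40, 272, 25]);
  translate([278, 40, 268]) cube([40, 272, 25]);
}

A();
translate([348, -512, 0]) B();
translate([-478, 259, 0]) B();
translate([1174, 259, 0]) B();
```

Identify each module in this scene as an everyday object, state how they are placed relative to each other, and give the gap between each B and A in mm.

A is a table. B is a stool. Three stools sit around the table at the −y, −x, +x sides. The gap between each stool and the table is 160 mm.

Each stool's nearest face is 160 mm from the table's bounding box.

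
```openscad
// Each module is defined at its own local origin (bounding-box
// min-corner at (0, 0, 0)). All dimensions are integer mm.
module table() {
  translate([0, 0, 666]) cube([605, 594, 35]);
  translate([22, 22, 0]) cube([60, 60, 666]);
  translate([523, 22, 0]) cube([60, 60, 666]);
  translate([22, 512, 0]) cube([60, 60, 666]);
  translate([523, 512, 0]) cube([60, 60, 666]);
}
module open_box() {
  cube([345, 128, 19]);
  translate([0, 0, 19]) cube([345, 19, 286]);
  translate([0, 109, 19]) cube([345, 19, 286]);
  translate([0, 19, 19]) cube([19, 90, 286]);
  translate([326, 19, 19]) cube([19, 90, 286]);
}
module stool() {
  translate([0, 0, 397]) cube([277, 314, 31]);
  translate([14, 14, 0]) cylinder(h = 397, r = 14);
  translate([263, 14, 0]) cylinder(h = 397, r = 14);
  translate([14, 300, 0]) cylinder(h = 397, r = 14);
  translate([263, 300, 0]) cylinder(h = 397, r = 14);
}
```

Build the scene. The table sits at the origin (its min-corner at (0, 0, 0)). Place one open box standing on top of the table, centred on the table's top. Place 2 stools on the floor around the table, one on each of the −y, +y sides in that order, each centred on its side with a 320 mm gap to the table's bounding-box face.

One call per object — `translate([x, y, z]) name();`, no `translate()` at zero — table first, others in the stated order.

table();
translate([130, 233, 701]) open_box();
translate([164, -634, 0]) stool();
translate([164, 914, 0]) stool();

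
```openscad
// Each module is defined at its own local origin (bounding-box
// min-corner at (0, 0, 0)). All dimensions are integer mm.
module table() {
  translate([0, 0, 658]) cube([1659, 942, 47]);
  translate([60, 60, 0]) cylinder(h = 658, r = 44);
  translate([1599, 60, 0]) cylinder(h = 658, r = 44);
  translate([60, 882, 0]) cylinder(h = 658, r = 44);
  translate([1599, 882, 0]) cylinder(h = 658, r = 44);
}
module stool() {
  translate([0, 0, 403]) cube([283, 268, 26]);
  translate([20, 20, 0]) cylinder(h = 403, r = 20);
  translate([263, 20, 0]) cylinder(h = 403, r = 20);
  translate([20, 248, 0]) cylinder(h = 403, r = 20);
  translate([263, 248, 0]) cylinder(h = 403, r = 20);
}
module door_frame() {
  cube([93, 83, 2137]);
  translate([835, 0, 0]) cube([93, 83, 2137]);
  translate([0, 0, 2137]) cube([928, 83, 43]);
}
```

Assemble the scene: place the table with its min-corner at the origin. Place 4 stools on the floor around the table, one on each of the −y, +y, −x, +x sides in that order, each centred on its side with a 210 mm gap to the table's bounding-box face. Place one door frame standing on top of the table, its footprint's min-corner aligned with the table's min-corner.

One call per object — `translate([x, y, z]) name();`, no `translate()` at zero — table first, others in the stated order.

table();
translate([688, -478, 0]) stool();
translate([688, 1152, 0]) stool();
translate([-493, 337, 0]) stool();
translate([1869, 337, 0]) stool();
translate([0, 0, 705]) door_frame();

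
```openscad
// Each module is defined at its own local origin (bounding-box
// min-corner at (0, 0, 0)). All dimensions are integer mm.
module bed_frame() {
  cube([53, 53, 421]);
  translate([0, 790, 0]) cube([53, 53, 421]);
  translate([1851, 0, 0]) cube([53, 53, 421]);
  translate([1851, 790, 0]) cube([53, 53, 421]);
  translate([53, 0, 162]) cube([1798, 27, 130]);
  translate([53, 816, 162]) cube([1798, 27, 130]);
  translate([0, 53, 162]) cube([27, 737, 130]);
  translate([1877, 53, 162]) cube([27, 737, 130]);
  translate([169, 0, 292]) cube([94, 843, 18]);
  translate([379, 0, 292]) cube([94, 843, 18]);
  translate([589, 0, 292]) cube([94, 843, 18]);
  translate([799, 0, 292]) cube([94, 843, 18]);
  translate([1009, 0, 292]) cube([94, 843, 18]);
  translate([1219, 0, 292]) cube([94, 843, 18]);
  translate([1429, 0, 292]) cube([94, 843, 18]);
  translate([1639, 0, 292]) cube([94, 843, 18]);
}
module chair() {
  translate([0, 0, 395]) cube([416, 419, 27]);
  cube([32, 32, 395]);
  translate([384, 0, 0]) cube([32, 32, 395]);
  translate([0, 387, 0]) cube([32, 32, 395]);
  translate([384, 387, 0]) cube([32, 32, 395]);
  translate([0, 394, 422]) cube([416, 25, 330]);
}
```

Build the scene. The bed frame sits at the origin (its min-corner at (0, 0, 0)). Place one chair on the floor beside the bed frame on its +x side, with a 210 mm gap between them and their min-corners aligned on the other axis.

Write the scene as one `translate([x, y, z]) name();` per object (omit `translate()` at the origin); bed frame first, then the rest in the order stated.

bed_frame();
translate([2114, 0, 0]) chair();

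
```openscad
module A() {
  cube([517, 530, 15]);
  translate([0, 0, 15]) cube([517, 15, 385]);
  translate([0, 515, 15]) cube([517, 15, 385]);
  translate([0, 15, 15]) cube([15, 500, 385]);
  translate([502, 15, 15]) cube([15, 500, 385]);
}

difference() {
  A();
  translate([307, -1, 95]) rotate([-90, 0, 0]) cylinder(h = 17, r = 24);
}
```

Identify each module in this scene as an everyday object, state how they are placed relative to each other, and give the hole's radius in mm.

The subtracted cylinder has r = 24 mm.

A is an open box. The open box has a circular hole through its front wall. The hole's radius is 24 mm.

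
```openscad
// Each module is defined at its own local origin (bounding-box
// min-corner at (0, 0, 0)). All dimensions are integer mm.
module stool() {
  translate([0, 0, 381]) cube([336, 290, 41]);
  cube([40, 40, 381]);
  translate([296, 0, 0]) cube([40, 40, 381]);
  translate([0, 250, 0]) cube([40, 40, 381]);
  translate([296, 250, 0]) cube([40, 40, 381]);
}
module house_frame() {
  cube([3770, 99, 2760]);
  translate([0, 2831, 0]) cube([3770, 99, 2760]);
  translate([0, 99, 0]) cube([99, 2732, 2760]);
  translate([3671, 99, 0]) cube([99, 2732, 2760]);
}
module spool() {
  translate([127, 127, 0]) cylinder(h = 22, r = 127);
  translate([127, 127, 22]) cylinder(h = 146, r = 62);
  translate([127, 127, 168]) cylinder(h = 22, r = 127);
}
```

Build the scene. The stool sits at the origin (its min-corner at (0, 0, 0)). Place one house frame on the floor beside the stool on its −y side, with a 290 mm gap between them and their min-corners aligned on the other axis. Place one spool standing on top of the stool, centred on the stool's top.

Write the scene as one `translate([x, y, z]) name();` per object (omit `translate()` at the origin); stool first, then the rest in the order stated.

stool();
translate([0, -3220, 0]) house_frame();
translate([41, 18, 422]) spool();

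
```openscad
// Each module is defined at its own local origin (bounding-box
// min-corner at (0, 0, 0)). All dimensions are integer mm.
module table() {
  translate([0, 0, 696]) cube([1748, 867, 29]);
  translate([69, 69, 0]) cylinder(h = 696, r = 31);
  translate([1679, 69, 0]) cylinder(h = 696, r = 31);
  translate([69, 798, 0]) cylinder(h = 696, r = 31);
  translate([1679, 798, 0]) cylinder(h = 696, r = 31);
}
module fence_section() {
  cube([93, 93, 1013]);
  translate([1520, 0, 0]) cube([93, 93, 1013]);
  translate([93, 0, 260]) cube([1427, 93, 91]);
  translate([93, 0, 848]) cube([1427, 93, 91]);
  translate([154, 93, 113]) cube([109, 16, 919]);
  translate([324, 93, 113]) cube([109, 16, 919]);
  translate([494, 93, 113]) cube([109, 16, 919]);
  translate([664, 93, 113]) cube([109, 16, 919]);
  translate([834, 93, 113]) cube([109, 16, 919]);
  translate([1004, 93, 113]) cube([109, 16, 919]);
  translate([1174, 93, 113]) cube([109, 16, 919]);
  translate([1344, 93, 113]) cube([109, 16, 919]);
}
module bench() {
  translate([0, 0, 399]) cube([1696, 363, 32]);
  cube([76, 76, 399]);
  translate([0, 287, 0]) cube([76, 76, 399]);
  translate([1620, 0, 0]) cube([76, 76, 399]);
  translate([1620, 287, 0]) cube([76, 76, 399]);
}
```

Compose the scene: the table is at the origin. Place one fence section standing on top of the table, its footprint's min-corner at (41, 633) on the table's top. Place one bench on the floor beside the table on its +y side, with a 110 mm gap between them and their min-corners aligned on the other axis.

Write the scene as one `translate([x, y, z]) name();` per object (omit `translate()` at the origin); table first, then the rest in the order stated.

table();
translate([41, 633, 725]) fence_section();
translate([0, 977, 0]) bench();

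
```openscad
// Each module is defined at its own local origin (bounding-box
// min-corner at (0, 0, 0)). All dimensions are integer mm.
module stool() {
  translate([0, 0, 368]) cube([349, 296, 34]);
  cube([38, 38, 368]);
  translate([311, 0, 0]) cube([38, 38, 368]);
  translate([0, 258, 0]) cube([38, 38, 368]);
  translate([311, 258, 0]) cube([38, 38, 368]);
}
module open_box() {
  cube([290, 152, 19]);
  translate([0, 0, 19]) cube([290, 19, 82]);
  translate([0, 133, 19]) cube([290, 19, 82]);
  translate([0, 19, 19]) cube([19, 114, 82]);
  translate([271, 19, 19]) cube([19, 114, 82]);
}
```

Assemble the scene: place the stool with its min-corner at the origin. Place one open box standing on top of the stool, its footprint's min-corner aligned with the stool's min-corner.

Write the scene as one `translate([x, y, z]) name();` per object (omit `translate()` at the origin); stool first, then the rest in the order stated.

stool();
translate([0, 0, 402]) open_box();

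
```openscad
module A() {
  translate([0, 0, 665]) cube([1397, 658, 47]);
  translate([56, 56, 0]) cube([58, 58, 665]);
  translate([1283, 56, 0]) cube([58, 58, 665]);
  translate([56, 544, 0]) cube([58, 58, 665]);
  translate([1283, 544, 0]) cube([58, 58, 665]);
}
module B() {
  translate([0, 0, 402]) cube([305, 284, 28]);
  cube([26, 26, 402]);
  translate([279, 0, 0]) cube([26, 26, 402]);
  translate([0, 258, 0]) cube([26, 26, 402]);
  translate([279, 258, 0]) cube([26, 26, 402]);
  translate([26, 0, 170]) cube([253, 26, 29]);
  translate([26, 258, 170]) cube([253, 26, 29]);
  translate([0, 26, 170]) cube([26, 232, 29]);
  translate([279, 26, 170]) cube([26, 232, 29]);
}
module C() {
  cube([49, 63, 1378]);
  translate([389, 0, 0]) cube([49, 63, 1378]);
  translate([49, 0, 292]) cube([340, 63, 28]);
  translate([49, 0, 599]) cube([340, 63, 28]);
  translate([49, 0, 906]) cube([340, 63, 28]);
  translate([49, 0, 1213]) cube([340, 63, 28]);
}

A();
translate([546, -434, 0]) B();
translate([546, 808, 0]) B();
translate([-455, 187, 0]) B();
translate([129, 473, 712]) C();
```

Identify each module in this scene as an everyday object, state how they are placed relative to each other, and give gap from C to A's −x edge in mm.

The ladder's min-x is at 129; the table's min-x is 0; gap = 129 mm.

A is a table. B is a stool. C is a ladder. Three stools sit around the table at the −y, +y, −x sides. The ladder is on top of the table. The gap from the ladder to the table's −x edge is 129 mm.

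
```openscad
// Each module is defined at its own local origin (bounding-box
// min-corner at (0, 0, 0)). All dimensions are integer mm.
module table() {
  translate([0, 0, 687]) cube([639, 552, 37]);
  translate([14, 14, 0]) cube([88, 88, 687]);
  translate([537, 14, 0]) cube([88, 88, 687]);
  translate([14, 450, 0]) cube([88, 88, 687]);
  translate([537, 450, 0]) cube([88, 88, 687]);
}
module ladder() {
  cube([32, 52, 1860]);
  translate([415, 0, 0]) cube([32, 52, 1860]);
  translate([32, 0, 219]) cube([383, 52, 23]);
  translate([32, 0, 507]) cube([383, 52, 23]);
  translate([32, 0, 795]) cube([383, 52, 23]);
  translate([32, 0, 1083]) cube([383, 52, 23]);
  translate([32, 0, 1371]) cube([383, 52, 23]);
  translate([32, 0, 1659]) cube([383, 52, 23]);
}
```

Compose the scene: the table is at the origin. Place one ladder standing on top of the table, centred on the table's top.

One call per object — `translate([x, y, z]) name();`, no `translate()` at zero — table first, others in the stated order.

table();
translate([96, 250, 724]) ladder();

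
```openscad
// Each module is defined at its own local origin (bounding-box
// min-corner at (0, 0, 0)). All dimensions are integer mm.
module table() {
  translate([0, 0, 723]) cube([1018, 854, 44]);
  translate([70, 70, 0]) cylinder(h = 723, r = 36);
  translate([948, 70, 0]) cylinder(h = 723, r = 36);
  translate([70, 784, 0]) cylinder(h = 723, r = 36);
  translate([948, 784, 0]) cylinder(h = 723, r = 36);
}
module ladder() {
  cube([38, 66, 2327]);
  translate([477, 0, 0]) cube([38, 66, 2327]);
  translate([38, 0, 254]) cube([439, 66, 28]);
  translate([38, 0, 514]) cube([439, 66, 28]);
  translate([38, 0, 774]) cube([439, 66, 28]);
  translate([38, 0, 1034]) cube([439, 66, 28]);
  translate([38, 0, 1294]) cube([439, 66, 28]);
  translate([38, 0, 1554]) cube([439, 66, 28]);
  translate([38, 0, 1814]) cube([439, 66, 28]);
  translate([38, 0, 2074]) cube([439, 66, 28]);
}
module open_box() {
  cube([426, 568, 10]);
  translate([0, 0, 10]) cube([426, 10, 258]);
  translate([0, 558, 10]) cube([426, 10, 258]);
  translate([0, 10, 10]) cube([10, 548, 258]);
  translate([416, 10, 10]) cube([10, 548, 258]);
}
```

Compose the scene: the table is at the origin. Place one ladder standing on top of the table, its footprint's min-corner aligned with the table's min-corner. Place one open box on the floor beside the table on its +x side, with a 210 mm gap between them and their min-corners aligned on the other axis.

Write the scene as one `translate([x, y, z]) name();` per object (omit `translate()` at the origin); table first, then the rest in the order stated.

table();
translate([0, 0, 767]) ladder();
translate([1228, 0, 0]) open_box();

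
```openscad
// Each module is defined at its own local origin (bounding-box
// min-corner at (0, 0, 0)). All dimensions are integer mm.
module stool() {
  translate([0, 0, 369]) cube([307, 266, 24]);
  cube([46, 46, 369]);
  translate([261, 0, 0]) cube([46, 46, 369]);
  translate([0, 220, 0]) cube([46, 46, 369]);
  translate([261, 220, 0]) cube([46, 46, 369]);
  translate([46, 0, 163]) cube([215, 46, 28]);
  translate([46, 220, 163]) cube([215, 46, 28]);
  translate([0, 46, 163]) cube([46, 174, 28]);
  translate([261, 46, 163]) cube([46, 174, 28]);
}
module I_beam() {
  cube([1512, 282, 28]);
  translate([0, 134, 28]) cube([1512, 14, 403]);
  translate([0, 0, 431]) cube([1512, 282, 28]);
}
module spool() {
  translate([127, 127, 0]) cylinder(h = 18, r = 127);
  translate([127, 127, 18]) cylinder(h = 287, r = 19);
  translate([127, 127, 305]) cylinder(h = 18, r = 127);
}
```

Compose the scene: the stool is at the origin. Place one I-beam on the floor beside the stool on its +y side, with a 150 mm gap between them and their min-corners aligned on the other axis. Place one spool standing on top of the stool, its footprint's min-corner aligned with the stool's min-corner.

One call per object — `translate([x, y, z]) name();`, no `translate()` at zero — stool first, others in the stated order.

stool();
translate([0, 416, 0]) I_beam();
translate([0, 0, 393]) spool();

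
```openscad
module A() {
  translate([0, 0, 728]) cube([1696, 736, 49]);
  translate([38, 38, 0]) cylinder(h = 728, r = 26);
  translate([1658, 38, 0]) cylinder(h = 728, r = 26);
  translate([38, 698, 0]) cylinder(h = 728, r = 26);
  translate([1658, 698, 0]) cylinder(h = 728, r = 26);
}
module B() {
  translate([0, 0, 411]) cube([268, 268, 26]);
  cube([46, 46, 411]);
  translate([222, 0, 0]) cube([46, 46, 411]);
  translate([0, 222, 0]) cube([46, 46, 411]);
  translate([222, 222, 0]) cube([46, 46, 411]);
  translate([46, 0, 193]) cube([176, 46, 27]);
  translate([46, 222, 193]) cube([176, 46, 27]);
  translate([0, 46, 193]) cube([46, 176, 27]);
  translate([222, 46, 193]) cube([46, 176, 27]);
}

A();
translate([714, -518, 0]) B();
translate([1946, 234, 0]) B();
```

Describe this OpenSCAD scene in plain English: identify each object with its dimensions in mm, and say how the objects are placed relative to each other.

A is a rectangular dining table. The top is 1696×736×49 mm with its upper surface at z = 777 mm. It stands on four round legs of 52 mm diameter, each leg's bounding box inset 12 mm from the nearest pair of top edges, running from the floor to the underside of the top.

B is a simple wooden stool: a rectangular seat 268 mm (x) by 268 mm (y), 26 mm thick, top face at z = 437 mm, on four square legs, each 46×46 mm in cross-section. The legs rest on z = 0, each flush with a corner of the seat. Four stretchers, 46 mm wide and 27 mm tall, connect adjacent legs with their undersides at z = 193 mm, each running between the inner faces of the legs it joins and aligned with the legs' outer faces on the other axis.

Two stools sit around the table at the −y, +x sides.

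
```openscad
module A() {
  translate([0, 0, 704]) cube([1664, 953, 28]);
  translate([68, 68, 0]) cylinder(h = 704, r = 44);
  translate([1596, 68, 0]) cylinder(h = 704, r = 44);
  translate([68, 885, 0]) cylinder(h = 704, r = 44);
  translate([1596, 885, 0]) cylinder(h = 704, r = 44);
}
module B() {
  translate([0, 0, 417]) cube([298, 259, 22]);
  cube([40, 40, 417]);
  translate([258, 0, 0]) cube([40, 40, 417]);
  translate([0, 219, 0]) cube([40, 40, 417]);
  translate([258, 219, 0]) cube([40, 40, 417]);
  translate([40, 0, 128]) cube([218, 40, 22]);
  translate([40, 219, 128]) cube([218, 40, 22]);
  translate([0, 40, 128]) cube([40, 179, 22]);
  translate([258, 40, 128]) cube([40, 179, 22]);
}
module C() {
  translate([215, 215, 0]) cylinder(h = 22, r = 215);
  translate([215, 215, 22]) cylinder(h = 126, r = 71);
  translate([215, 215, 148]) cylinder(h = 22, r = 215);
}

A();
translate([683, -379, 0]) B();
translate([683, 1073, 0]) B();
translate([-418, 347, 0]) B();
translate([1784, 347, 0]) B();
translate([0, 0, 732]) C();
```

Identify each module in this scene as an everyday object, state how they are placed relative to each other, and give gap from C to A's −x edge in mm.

A is a table. B is a stool. C is a spool. Four stools sit around the table at the −y, +y, −x, +x sides. The spool is on top of the table. The gap from the spool to the table's −x edge is 0 mm.

The spool's min-x is at 0; the table's min-x is 0; gap = 0 mm.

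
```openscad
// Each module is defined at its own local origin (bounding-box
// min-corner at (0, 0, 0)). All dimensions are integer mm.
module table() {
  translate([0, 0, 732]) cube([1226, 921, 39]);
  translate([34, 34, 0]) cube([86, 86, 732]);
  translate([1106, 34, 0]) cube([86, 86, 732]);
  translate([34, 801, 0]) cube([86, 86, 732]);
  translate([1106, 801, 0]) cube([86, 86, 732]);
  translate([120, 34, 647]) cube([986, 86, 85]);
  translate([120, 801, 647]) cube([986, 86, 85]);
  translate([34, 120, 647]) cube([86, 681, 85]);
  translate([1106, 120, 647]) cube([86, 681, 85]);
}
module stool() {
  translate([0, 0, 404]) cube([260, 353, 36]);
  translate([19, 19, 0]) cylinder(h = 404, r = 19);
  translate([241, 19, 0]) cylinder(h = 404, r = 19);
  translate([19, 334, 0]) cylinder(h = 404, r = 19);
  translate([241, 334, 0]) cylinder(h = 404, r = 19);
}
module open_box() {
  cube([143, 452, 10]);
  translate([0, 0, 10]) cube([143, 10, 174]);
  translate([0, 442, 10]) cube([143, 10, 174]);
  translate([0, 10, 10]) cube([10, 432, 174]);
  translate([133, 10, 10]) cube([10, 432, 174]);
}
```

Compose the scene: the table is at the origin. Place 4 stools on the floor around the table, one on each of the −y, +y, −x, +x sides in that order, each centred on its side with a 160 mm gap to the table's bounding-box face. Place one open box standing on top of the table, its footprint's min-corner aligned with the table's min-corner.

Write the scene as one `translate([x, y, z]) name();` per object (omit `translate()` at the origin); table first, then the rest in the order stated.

table();
translate([483, -513, 0]) stool();
translate([483, 1081, 0]) stool();
translate([-420, 284, 0]) stool();
translate([1386, 284, 0]) stool();
translate([0, 0, 771]) open_box();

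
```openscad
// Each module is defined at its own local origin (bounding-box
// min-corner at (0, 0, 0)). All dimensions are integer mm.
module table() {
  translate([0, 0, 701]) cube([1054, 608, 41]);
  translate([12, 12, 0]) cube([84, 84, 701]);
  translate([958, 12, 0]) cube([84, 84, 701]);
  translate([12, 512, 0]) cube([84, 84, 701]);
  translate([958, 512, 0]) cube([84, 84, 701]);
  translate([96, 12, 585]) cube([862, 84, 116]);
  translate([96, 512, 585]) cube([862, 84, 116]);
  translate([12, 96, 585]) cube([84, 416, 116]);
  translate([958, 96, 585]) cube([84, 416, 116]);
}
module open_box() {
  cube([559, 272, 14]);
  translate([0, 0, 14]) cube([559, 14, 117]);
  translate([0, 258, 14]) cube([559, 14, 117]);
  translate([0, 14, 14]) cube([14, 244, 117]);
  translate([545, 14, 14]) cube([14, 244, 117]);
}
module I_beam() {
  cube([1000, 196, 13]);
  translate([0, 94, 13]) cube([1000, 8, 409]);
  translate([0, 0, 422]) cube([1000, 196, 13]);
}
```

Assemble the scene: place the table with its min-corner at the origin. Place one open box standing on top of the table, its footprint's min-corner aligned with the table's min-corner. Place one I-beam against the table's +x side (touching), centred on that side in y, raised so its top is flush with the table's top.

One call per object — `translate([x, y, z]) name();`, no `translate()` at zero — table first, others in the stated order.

table();
translate([0, 0, 742]) open_box();
translate([1054, 206, 307]) I_beam();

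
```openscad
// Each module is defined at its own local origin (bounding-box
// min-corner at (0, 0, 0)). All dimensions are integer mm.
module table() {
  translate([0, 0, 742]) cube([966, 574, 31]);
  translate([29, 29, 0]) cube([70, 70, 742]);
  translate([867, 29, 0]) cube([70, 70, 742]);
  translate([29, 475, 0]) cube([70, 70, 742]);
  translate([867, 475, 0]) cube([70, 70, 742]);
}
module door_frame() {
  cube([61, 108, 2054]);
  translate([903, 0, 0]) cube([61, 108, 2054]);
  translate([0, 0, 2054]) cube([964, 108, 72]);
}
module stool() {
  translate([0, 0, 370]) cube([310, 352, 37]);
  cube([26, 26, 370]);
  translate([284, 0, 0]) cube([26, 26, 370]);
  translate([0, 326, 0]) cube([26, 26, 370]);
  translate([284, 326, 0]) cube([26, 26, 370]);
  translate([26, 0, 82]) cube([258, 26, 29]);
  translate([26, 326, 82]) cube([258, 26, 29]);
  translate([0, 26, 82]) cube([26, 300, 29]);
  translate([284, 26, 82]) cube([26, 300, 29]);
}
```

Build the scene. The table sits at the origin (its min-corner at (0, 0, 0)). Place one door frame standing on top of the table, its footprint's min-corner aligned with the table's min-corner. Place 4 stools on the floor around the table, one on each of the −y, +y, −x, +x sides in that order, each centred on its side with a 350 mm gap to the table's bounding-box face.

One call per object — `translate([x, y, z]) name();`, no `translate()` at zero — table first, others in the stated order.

table();
translate([0, 0, 773]) door_frame();
translate([328, -702, 0]) stool();
translate([328, 924, 0]) stool();
translate([-660, 111, 0]) stool();
translate([1316, 111, 0]) stool();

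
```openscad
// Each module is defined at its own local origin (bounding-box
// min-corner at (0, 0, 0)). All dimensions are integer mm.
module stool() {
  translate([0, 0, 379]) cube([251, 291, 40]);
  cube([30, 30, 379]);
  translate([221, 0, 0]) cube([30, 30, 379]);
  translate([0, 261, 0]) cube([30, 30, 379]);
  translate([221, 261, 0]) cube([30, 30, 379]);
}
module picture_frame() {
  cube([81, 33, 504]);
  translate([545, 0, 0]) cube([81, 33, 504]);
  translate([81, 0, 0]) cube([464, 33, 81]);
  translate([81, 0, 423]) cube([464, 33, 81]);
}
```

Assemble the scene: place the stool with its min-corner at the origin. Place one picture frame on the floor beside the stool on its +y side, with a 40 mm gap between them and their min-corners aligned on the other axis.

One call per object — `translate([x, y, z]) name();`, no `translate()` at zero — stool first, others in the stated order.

stool();
translate([0, 331, 0]) picture_frame();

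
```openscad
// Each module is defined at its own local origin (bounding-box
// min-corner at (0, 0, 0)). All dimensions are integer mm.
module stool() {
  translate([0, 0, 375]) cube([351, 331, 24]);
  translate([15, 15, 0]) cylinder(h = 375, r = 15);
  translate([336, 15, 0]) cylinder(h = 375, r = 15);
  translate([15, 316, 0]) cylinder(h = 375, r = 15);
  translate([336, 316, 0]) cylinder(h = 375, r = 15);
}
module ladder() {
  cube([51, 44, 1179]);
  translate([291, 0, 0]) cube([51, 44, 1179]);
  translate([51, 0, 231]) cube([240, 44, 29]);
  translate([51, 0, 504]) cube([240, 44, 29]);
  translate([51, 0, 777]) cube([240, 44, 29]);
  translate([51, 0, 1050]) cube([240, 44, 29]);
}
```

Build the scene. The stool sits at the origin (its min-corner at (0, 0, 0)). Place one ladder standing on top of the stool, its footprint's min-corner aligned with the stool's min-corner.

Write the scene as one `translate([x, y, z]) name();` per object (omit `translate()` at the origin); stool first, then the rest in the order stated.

stool();
translate([0, 0, 399]) ladder();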